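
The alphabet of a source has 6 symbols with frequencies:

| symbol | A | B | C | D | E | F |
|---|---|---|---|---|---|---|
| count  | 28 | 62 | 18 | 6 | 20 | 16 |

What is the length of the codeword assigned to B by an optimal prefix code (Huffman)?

1

Build the tree from the bottom:
D(6) + F(16) → 22
C(18) + E(20) → 38
22 + A(28) → 50
38 + 50 → 88
B(62) + 88 → 150
B is merged only at the final step, so code length = 1.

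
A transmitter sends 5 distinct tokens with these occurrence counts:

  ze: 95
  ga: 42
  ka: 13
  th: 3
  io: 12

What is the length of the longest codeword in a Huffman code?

4

Merge the two lowest-weight nodes at each step:
combine th(3), io(12) → 15
combine ka(13), 15 → 28
combine 28, ga(42) → 70
combine 70, ze(95) → 165
Maximum depth reached is 4.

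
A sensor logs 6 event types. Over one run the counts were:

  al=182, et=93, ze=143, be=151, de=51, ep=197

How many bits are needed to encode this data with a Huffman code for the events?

Merge the two smallest weights repeatedly:
merge de(51) and et(93): 144
merge ze(143) and 144: 287
merge be(151) and al(182): 333
merge ep(197) and 287: 484
merge 333 and 484: 817
Total encoded bits = sum of merged weights = 144 + 287 + 333 + 484 + 817 = 2065.

2065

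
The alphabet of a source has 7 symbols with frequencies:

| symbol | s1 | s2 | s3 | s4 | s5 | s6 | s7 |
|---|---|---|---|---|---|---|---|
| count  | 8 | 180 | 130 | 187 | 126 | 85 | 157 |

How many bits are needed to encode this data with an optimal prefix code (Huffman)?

Build the Huffman tree bottom-up:
combine s1(8), s6(85) → 93
combine 93, s5(126) → 219
combine s3(130), s7(157) → 287
combine s2(180), s4(187) → 367
combine 219, 287 → 506
combine 367, 506 → 873
The encoded length is the sum of every internal node's weight: 93 + 219 + 287 + 367 + 506 + 873 = 2345 bits.

2345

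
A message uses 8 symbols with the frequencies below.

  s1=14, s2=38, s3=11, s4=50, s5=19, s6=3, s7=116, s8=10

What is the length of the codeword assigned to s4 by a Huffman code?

3

Repeatedly merge the two smallest:
combine s6(3), s8(10) → 13
combine s3(11), 13 → 24
combine s1(14), s5(19) → 33
combine 24, 33 → 57
combine s2(38), s4(50) → 88
combine 57, 88 → 145
combine s7(116), 145 → 261
s4's leaf is at depth 3, giving a 3-bit codeword.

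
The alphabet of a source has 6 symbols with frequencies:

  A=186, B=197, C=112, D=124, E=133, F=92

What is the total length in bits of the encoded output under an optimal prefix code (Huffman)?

Build the Huffman tree bottom-up:
combine F(92), C(112) → 204
combine D(124), E(133) → 257
combine A(186), B(197) → 383
combine 204, 257 → 461
combine 383, 461 → 844
The encoded length is the sum of every internal node's weight: 204 + 257 + 383 + 461 + 844 = 2149 bits.

2149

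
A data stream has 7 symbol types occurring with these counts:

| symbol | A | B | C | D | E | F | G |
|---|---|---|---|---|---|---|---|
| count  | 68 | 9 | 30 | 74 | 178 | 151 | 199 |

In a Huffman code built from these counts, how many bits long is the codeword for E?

2

Repeatedly merge the two smallest:
combine B(9), C(30) → 39
combine 39, A(68) → 107
combine D(74), 107 → 181
combine F(151), E(178) → 329
combine 181, G(199) → 380
combine 329, 380 → 709
E sits 2 levels below the root, so its codeword is 2 bits.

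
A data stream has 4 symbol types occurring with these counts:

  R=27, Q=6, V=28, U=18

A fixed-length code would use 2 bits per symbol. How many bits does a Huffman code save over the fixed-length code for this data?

Fixed-length: 2 bits × 79 symbols = 158 bits.
Huffman merges:
Q(6) + U(18) → 24
24 + R(27) → 51
V(28) + 51 → 79
Huffman total = 24 + 51 + 79 = 154 bits.
Saving = 158 − 154 = 4 bits.

4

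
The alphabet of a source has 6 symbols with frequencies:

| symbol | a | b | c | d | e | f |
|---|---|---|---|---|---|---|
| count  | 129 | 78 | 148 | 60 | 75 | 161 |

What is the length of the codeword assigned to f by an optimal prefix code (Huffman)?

2

Huffman merges, smallest pair first:
d(60) + e(75) → 135
b(78) + a(129) → 207
135 + c(148) → 283
f(161) + 207 → 368
283 + 368 → 651
The subtree containing f is merged 2 times, so code length = 2.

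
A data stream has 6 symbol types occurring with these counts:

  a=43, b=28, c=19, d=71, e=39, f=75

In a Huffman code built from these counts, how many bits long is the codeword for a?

3

Build the tree from the bottom:
c(19) + b(28) → 47
e(39) + a(43) → 82
47 + d(71) → 118
f(75) + 82 → 157
118 + 157 → 275
a sits 3 levels below the root, so its codeword is 3 bits.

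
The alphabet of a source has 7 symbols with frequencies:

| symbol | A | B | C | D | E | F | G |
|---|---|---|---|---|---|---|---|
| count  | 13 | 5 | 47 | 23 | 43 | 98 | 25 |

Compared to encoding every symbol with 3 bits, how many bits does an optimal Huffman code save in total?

Fixed-length: 3 bits × 254 symbols = 762 bits.
Huffman merges:
B(5) + A(13) → 18
18 + D(23) → 41
G(25) + 41 → 66
E(43) + C(47) → 90
66 + 90 → 156
F(98) + 156 → 254
Huffman total = 18 + 41 + 66 + 90 + 156 + 254 = 625 bits.
Saving = 762 − 625 = 137 bits.

137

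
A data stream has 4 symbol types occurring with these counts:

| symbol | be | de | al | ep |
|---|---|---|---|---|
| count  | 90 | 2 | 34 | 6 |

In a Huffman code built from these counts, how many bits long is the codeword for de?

3

Build the tree from the bottom:
combine de(2), ep(6) → 8
combine 8, al(34) → 42
combine 42, be(90) → 132
The subtree containing de is merged 3 times, so code length = 3.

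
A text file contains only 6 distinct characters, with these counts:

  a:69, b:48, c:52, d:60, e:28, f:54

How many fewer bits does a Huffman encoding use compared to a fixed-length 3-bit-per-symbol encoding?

129

Fixed-length: 3 bits × 311 symbols = 933 bits.
Huffman merges:
merge e(28) and b(48): 76
merge c(52) and f(54): 106
merge d(60) and a(69): 129
merge 76 and 106: 182
merge 129 and 182: 311
Huffman total = 76 + 106 + 129 + 182 + 311 = 804 bits.
Saving = 933 − 804 = 129 bits.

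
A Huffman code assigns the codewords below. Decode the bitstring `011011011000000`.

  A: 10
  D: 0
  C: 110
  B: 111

Read left to right; each codeword is recognised as soon as it completes (prefix code):
  0→D | 110→C | 110→C | 110→C | 0→D | 0→D | 0→D | 0→D | 0→D
Decoded message: DCCCDDDDD

DCCCDDDDD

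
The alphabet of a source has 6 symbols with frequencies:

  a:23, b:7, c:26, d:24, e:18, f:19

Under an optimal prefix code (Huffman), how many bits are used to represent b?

3

Repeatedly merge the two smallest:
merge b(7) and e(18): 25
merge f(19) and a(23): 42
merge d(24) and 25: 49
merge c(26) and 42: 68
merge 49 and 68: 117
b sits 3 levels below the root, so its codeword is 3 bits.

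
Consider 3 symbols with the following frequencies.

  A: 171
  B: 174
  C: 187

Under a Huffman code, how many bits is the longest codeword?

2

Merge the two lowest-weight nodes at each step:
A(171) + B(174) → 345
C(187) + 345 → 532
The first pair merged (A, B) ends up deepest, at depth 2.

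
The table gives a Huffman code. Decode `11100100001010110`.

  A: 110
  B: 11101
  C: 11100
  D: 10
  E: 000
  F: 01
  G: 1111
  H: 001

Read left to right; each codeword is recognised as soon as it completes (prefix code):
  11100→C | 10→D | 000→E | 10→D | 10→D | 110→A
Decoded message: CDEDDA

CDEDDA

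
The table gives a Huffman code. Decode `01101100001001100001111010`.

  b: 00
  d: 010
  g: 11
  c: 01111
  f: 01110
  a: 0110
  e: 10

agbbeabcd

Read left to right; each codeword is recognised as soon as it completes (prefix code):
  0110→a | 11→g | 00→b | 00→b | 10→e | 0110→a | 00→b | 01111→c | 010→d
Decoded message: agbbeabcd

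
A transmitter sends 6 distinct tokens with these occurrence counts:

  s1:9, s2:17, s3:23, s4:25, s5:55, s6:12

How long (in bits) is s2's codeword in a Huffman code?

3

Build the tree from the bottom:
merge s1(9) and s6(12): 21
merge s2(17) and 21: 38
merge s3(23) and s4(25): 48
merge 38 and 48: 86
merge s5(55) and 86: 141
s2 sits 3 levels below the root, so its codeword is 3 bits.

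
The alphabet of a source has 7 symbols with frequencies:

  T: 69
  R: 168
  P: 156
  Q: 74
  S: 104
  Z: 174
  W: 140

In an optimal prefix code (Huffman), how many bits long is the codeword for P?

Huffman merges, smallest pair first:
T(69) + Q(74) → 143
S(104) + W(140) → 244
143 + P(156) → 299
R(168) + Z(174) → 342
244 + 299 → 543
342 + 543 → 885
The subtree containing P is merged 3 times, so code length = 3.

3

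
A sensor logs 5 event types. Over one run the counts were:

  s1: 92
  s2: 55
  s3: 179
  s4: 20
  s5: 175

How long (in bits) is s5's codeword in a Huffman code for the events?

2

Build the tree from the bottom:
combine s4(20), s2(55) → 75
combine 75, s1(92) → 167
combine 167, s5(175) → 342
combine s3(179), 342 → 521
s5 sits 2 levels below the root, so its codeword is 2 bits.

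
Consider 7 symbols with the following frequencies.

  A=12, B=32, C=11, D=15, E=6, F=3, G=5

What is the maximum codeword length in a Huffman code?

5

Merge the two lowest-weight nodes at each step:
merge F(3) and G(5): 8
merge E(6) and 8: 14
merge C(11) and A(12): 23
merge 14 and D(15): 29
merge 23 and 29: 52
merge B(32) and 52: 84
Maximum depth reached is 5.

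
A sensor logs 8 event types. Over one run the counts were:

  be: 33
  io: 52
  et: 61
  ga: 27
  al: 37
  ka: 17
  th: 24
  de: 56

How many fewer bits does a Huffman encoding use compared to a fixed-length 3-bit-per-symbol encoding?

Fixed-length: 3 bits × 307 symbols = 921 bits.
Huffman merges:
merge ka(17) and th(24): 41
merge ga(27) and be(33): 60
merge al(37) and 41: 78
merge io(52) and de(56): 108
merge 60 and et(61): 121
merge 78 and 108: 186
merge 121 and 186: 307
Huffman total = 41 + 60 + 78 + 108 + 121 + 186 + 307 = 901 bits.
Saving = 921 − 901 = 20 bits.

20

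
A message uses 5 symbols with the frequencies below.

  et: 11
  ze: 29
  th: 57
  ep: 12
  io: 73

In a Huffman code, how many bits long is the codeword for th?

Huffman merges, smallest pair first:
combine et(11), ep(12) → 23
combine 23, ze(29) → 52
combine 52, th(57) → 109
combine io(73), 109 → 182
The subtree containing th is merged 2 times, so code length = 2.

2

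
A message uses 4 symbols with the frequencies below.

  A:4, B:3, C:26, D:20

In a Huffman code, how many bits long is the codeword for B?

3

Repeatedly merge the two smallest:
merge B(3) and A(4): 7
merge 7 and D(20): 27
merge C(26) and 27: 53
The subtree containing B is merged 3 times, so code length = 3.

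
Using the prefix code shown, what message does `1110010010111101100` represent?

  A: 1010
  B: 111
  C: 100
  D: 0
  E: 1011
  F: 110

BDDCEFFD

Read left to right; each codeword is recognised as soon as it completes (prefix code):
  111→B | 0→D | 0→D | 100→C | 1011→E | 110→F | 110→F | 0→D
Decoded message: BDDCEFFD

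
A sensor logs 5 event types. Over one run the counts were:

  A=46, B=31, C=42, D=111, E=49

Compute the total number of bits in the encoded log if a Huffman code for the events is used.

615

Build the Huffman tree bottom-up:
merge B(31) and C(42): 73
merge A(46) and E(49): 95
merge 73 and 95: 168
merge D(111) and 168: 279
Each symbol's bit-cost is frequency × depth; summing gives 615 bits (equivalently 73 + 95 + 168 + 279).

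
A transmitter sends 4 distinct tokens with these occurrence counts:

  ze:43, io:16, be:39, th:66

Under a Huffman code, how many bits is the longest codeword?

Merge the two lowest-weight nodes at each step:
combine io(16), be(39) → 55
combine ze(43), 55 → 98
combine th(66), 98 → 164
The rarest symbols sit at the bottom; the longest codeword is 3 bits.

3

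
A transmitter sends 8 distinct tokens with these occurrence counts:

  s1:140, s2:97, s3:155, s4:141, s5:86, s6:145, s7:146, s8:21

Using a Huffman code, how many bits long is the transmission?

2745

Merge the two smallest weights repeatedly:
merge s8(21) and s5(86): 107
merge s2(97) and 107: 204
merge s1(140) and s4(141): 281
merge s6(145) and s7(146): 291
merge s3(155) and 204: 359
merge 281 and 291: 572
merge 359 and 572: 931
Total encoded bits = sum of merged weights = 107 + 204 + 281 + 291 + 359 + 572 + 931 = 2745.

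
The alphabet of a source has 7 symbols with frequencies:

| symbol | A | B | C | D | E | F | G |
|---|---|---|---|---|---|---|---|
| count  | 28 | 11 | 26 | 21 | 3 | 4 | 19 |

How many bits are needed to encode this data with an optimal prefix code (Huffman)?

Merge the two smallest weights repeatedly:
merge E(3) and F(4): 7
merge 7 and B(11): 18
merge 18 and G(19): 37
merge D(21) and C(26): 47
merge A(28) and 37: 65
merge 47 and 65: 112
Each symbol's bit-cost is frequency × depth; summing gives 286 bits (equivalently 7 + 18 + 37 + 47 + 65 + 112).

286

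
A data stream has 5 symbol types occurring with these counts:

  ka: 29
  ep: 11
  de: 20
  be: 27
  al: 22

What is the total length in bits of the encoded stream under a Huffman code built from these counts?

Build the Huffman tree bottom-up:
ep(11) + de(20) → 31
al(22) + be(27) → 49
ka(29) + 31 → 60
49 + 60 → 109
The encoded length is the sum of every internal node's weight: 31 + 49 + 60 + 109 = 249 bits.

249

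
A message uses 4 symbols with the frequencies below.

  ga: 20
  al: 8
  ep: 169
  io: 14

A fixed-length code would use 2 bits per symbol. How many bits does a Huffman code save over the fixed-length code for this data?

147

Fixed-length: 2 bits × 211 symbols = 422 bits.
Huffman merges:
combine al(8), io(14) → 22
combine ga(20), 22 → 42
combine 42, ep(169) → 211
Huffman total = 22 + 42 + 211 = 275 bits.
Saving = 422 − 275 = 147 bits.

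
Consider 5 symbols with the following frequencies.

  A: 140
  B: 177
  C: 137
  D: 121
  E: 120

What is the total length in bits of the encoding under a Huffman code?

1631

Merge the two smallest weights repeatedly:
E(120) + D(121) → 241
C(137) + A(140) → 277
B(177) + 241 → 418
277 + 418 → 695
Each symbol's bit-cost is frequency × depth; summing gives 1631 bits (equivalently 241 + 277 + 418 + 695).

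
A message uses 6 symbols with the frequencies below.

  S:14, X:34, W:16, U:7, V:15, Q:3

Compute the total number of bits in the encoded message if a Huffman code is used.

Build the Huffman tree bottom-up:
combine Q(3), U(7) → 10
combine 10, S(14) → 24
combine V(15), W(16) → 31
combine 24, 31 → 55
combine X(34), 55 → 89
The encoded length is the sum of every internal node's weight: 10 + 24 + 31 + 55 + 89 = 209 bits.

209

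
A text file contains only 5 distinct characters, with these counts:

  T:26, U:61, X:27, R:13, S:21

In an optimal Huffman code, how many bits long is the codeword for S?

Huffman merges, smallest pair first:
R(13) + S(21) → 34
T(26) + X(27) → 53
34 + 53 → 87
U(61) + 87 → 148
S's leaf is at depth 3, giving a 3-bit codeword.

3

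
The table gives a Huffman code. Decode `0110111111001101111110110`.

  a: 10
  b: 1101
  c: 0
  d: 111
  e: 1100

Read left to right; each codeword is recognised as soon as it completes (prefix code):
  0→c | 1101→b | 111→d | 1100→e | 1101→b | 111→d | 1101→b | 10→a
Decoded message: cbdebdba

cbdebdba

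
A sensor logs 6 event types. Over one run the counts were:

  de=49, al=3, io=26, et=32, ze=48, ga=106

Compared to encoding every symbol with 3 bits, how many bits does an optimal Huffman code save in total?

Fixed-length: 3 bits × 264 symbols = 792 bits.
Huffman merges:
combine al(3), io(26) → 29
combine 29, et(32) → 61
combine ze(48), de(49) → 97
combine 61, 97 → 158
combine ga(106), 158 → 264
Huffman total = 29 + 61 + 97 + 158 + 264 = 609 bits.
Saving = 792 − 609 = 183 bits.

183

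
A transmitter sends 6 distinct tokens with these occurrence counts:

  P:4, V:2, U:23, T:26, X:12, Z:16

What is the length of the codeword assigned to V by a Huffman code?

Repeatedly merge the two smallest:
merge V(2) and P(4): 6
merge 6 and X(12): 18
merge Z(16) and 18: 34
merge U(23) and T(26): 49
merge 34 and 49: 83
V sits 4 levels below the root, so its codeword is 4 bits.

4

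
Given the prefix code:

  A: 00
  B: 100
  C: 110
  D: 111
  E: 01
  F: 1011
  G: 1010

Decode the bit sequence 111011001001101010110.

Read left to right; each codeword is recognised as soon as it completes (prefix code):
  111→D | 01→E | 100→B | 100→B | 110→C | 1010→G | 110→C
Decoded message: DEBBCGC

DEBBCGC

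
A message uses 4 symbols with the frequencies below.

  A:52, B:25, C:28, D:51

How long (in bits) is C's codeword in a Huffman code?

Repeatedly merge the two smallest:
B(25) + C(28) → 53
D(51) + A(52) → 103
53 + 103 → 156
C's leaf is at depth 2, giving a 2-bit codeword.

2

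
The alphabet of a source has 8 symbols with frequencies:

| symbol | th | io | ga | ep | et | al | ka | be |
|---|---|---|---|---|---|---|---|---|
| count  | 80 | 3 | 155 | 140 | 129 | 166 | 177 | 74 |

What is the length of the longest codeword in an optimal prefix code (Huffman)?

5

Merge the two lowest-weight nodes at each step:
io(3) + be(74) → 77
77 + th(80) → 157
et(129) + ep(140) → 269
ga(155) + 157 → 312
al(166) + ka(177) → 343
269 + 312 → 581
343 + 581 → 924
Maximum depth reached is 5.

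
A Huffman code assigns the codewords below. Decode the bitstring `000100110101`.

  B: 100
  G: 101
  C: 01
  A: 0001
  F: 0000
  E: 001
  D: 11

Read left to right; each codeword is recognised as soon as it completes (prefix code):
  0001→A | 001→E | 101→G | 01→C
Decoded message: AEGC

AEGC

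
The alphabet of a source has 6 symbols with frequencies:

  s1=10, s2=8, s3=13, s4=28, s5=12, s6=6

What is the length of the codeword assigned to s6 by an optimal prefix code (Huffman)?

4

Build the tree from the bottom:
s6(6) + s2(8) → 14
s1(10) + s5(12) → 22
s3(13) + 14 → 27
22 + 27 → 49
s4(28) + 49 → 77
The subtree containing s6 is merged 4 times, so code length = 4.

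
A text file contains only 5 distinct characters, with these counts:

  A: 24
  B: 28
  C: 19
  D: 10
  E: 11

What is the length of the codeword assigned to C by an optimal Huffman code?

2

Repeatedly merge the two smallest:
D(10) + E(11) → 21
C(19) + 21 → 40
A(24) + B(28) → 52
40 + 52 → 92
C's leaf is at depth 2, giving a 2-bit codeword.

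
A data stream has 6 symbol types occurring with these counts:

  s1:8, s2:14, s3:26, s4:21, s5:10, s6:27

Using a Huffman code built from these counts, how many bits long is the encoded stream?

262

Greedily combine the two least-frequent nodes:
s1(8) + s5(10) → 18
s2(14) + 18 → 32
s4(21) + s3(26) → 47
s6(27) + 32 → 59
47 + 59 → 106
Total encoded bits = sum of merged weights = 18 + 32 + 47 + 59 + 106 = 262.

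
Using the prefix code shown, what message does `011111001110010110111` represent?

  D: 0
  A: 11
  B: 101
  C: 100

Read left to right; each codeword is recognised as soon as it completes (prefix code):
  0→D | 11→A | 11→A | 100→C | 11→A | 100→C | 101→B | 101→B | 11→A
Decoded message: DAACACBBA

DAACACBBA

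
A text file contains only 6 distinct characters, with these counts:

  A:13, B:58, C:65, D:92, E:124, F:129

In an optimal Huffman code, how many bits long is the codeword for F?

2

Repeatedly merge the two smallest:
merge A(13) and B(58): 71
merge C(65) and 71: 136
merge D(92) and E(124): 216
merge F(129) and 136: 265
merge 216 and 265: 481
F sits 2 levels below the root, so its codeword is 2 bits.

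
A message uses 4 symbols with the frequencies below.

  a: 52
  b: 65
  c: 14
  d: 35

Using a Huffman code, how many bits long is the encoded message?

316

Build the Huffman tree bottom-up:
merge c(14) and d(35): 49
merge 49 and a(52): 101
merge b(65) and 101: 166
The encoded length is the sum of every internal node's weight: 49 + 101 + 166 = 316 bits.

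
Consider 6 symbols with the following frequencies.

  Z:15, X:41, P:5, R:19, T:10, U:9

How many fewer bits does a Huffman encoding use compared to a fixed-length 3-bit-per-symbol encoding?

Fixed-length: 3 bits × 99 symbols = 297 bits.
Huffman merges:
combine P(5), U(9) → 14
combine T(10), 14 → 24
combine Z(15), R(19) → 34
combine 24, 34 → 58
combine X(41), 58 → 99
Huffman total = 14 + 24 + 34 + 58 + 99 = 229 bits.
Saving = 297 − 229 = 68 bits.

68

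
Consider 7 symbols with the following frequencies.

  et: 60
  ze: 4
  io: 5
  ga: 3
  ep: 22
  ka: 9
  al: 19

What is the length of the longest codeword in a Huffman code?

6

Merge the two lowest-weight nodes at each step:
merge ga(3) and ze(4): 7
merge io(5) and 7: 12
merge ka(9) and 12: 21
merge al(19) and 21: 40
merge ep(22) and 40: 62
merge et(60) and 62: 122
The rarest symbols sit at the bottom; the longest codeword is 6 bits.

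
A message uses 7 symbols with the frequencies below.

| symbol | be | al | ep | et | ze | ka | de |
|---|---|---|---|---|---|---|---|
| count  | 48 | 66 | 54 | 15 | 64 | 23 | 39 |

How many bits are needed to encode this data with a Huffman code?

Build the Huffman tree bottom-up:
combine et(15), ka(23) → 38
combine 38, de(39) → 77
combine be(48), ep(54) → 102
combine ze(64), al(66) → 130
combine 77, 102 → 179
combine 130, 179 → 309
Each symbol's bit-cost is frequency × depth; summing gives 835 bits (equivalently 38 + 77 + 102 + 130 + 179 + 309).

835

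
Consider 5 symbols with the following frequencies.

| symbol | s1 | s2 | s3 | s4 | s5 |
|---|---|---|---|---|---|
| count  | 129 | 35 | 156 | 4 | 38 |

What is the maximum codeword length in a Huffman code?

4

Merge the two lowest-weight nodes at each step:
combine s4(4), s2(35) → 39
combine s5(38), 39 → 77
combine 77, s1(129) → 206
combine s3(156), 206 → 362
Maximum depth reached is 4.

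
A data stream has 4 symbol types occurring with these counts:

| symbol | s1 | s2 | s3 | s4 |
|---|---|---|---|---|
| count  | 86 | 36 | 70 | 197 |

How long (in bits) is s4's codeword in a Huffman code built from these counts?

1

Huffman merges, smallest pair first:
s2(36) + s3(70) → 106
s1(86) + 106 → 192
192 + s4(197) → 389
s4 sits one level below the root: a 1-bit codeword.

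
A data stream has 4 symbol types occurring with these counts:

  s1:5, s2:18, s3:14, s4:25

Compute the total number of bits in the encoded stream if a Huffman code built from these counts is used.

Greedily combine the two least-frequent nodes:
s1(5) + s3(14) → 19
s2(18) + 19 → 37
s4(25) + 37 → 62
Each symbol's bit-cost is frequency × depth; summing gives 118 bits (equivalently 19 + 37 + 62).

118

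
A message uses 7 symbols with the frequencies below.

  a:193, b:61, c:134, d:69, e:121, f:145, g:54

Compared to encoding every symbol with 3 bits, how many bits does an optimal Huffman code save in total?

223

Fixed-length: 3 bits × 777 symbols = 2331 bits.
Huffman merges:
combine g(54), b(61) → 115
combine d(69), 115 → 184
combine e(121), c(134) → 255
combine f(145), 184 → 329
combine a(193), 255 → 448
combine 329, 448 → 777
Huffman total = 115 + 184 + 255 + 329 + 448 + 777 = 2108 bits.
Saving = 2331 − 2108 = 223 bits.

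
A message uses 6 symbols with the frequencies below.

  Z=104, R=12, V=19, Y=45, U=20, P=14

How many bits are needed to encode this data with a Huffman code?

Merge the two smallest weights repeatedly:
R(12) + P(14) → 26
V(19) + U(20) → 39
26 + 39 → 65
Y(45) + 65 → 110
Z(104) + 110 → 214
The encoded length is the sum of every internal node's weight: 26 + 39 + 65 + 110 + 214 = 454 bits.

454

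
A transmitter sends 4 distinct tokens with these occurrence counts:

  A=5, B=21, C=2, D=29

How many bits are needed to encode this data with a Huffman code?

92

Build the Huffman tree bottom-up:
combine C(2), A(5) → 7
combine 7, B(21) → 28
combine 28, D(29) → 57
Each symbol's bit-cost is frequency × depth; summing gives 92 bits (equivalently 7 + 28 + 57).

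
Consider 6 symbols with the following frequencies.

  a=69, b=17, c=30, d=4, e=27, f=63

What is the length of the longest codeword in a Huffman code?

Merge the two lowest-weight nodes at each step:
combine d(4), b(17) → 21
combine 21, e(27) → 48
combine c(30), 48 → 78
combine f(63), a(69) → 132
combine 78, 132 → 210
The rarest symbols sit at the bottom; the longest codeword is 4 bits.

4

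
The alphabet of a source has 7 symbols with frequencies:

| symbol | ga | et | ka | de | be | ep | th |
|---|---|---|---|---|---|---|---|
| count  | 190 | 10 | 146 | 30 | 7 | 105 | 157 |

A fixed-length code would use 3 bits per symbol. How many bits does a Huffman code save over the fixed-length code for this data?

429

Fixed-length: 3 bits × 645 symbols = 1935 bits.
Huffman merges:
be(7) + et(10) → 17
17 + de(30) → 47
47 + ep(105) → 152
ka(146) + 152 → 298
th(157) + ga(190) → 347
298 + 347 → 645
Huffman total = 17 + 47 + 152 + 298 + 347 + 645 = 1506 bits.
Saving = 1935 − 1506 = 429 bits.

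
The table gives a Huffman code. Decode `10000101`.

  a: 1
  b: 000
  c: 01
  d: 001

Read left to right; each codeword is recognised as soon as it completes (prefix code):
  1→a | 000→b | 01→c | 01→c
Decoded message: abcc

abcc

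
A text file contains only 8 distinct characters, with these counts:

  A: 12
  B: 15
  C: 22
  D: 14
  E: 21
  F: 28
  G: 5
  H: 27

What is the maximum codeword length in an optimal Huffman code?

4

Merge the two lowest-weight nodes at each step:
merge G(5) and A(12): 17
merge D(14) and B(15): 29
merge 17 and E(21): 38
merge C(22) and H(27): 49
merge F(28) and 29: 57
merge 38 and 49: 87
merge 57 and 87: 144
The first pair merged (G, A) ends up deepest, at depth 4.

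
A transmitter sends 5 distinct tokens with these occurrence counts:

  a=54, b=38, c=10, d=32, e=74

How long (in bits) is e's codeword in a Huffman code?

2

Build the tree from the bottom:
c(10) + d(32) → 42
b(38) + 42 → 80
a(54) + e(74) → 128
80 + 128 → 208
e's leaf is at depth 2, giving a 2-bit codeword.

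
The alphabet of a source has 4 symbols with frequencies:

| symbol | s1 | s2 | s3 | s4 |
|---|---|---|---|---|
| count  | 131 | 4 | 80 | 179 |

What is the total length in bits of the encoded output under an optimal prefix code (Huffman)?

693

Greedily combine the two least-frequent nodes:
s2(4) + s3(80) → 84
84 + s1(131) → 215
s4(179) + 215 → 394
Total encoded bits = sum of merged weights = 84 + 215 + 394 = 693.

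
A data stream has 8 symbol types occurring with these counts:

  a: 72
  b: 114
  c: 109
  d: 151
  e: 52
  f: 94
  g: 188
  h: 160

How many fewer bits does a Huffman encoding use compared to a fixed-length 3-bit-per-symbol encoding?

Fixed-length: 3 bits × 940 symbols = 2820 bits.
Huffman merges:
combine e(52), a(72) → 124
combine f(94), c(109) → 203
combine b(114), 124 → 238
combine d(151), h(160) → 311
combine g(188), 203 → 391
combine 238, 311 → 549
combine 391, 549 → 940
Huffman total = 124 + 203 + 238 + 311 + 391 + 549 + 940 = 2756 bits.
Saving = 2820 − 2756 = 64 bits.

64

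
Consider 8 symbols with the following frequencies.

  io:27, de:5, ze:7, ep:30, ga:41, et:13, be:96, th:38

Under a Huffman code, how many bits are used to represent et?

5

Repeatedly merge the two smallest:
de(5) + ze(7) → 12
12 + et(13) → 25
25 + io(27) → 52
ep(30) + th(38) → 68
ga(41) + 52 → 93
68 + 93 → 161
be(96) + 161 → 257
et's leaf is at depth 5, giving a 5-bit codeword.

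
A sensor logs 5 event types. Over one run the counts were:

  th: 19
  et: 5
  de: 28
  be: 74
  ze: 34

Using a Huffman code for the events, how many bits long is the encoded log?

322

Merge the two smallest weights repeatedly:
combine et(5), th(19) → 24
combine 24, de(28) → 52
combine ze(34), 52 → 86
combine be(74), 86 → 160
The encoded length is the sum of every internal node's weight: 24 + 52 + 86 + 160 = 322 bits.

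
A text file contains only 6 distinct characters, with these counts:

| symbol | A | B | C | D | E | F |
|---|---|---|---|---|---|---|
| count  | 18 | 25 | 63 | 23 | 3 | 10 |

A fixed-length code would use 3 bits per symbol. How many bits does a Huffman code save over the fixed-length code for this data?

113

Fixed-length: 3 bits × 142 symbols = 426 bits.
Huffman merges:
merge E(3) and F(10): 13
merge 13 and A(18): 31
merge D(23) and B(25): 48
merge 31 and 48: 79
merge C(63) and 79: 142
Huffman total = 13 + 31 + 48 + 79 + 142 = 313 bits.
Saving = 426 − 313 = 113 bits.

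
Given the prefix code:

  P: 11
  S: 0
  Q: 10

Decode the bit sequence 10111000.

Read left to right; each codeword is recognised as soon as it completes (prefix code):
  10→Q | 11→P | 10→Q | 0→S | 0→S
Decoded message: QPQSS

QPQSS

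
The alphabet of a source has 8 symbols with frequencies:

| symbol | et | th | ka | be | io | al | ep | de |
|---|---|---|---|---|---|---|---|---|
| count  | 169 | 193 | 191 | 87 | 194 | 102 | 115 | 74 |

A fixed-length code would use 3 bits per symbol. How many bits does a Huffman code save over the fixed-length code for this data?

33

Fixed-length: 3 bits × 1125 symbols = 3375 bits.
Huffman merges:
merge de(74) and be(87): 161
merge al(102) and ep(115): 217
merge 161 and et(169): 330
merge ka(191) and th(193): 384
merge io(194) and 217: 411
merge 330 and 384: 714
merge 411 and 714: 1125
Huffman total = 161 + 217 + 330 + 384 + 411 + 714 + 1125 = 3342 bits.
Saving = 3375 − 3342 = 33 bits.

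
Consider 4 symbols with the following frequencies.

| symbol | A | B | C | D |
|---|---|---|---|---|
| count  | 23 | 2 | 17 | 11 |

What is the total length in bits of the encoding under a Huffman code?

Greedily combine the two least-frequent nodes:
combine B(2), D(11) → 13
combine 13, C(17) → 30
combine A(23), 30 → 53
Each symbol's bit-cost is frequency × depth; summing gives 96 bits (equivalently 13 + 30 + 53).

96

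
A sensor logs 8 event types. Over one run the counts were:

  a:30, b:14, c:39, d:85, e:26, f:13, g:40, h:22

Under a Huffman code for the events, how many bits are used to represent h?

3

Repeatedly merge the two smallest:
combine f(13), b(14) → 27
combine h(22), e(26) → 48
combine 27, a(30) → 57
combine c(39), g(40) → 79
combine 48, 57 → 105
combine 79, d(85) → 164
combine 105, 164 → 269
The subtree containing h is merged 3 times, so code length = 3.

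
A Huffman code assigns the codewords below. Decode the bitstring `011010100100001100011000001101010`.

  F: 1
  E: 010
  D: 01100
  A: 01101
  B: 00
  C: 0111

Read left to right; each codeword is recognised as soon as it completes (prefix code):
  01101→A | 010→E | 010→E | 00→B | 01100→D | 01100→D | 00→B | 01101→A | 010→E
Decoded message: AEEBDDBAE

AEEBDDBAE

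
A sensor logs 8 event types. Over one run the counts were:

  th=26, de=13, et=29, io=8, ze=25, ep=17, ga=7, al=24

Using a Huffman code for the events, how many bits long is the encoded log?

433

Greedily combine the two least-frequent nodes:
ga(7) + io(8) → 15
de(13) + 15 → 28
ep(17) + al(24) → 41
ze(25) + th(26) → 51
28 + et(29) → 57
41 + 51 → 92
57 + 92 → 149
The encoded length is the sum of every internal node's weight: 15 + 28 + 41 + 51 + 57 + 92 + 149 = 433 bits.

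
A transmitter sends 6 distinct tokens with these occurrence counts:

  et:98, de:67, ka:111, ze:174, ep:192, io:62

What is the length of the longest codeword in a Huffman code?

3

Merge the two lowest-weight nodes at each step:
io(62) + de(67) → 129
et(98) + ka(111) → 209
129 + ze(174) → 303
ep(192) + 209 → 401
303 + 401 → 704
The rarest symbols sit at the bottom; the longest codeword is 3 bits.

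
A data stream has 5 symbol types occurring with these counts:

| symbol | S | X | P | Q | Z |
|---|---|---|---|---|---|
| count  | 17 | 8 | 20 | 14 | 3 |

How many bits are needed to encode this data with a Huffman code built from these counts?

Build the Huffman tree bottom-up:
Z(3) + X(8) → 11
11 + Q(14) → 25
S(17) + P(20) → 37
25 + 37 → 62
Each symbol's bit-cost is frequency × depth; summing gives 135 bits (equivalently 11 + 25 + 37 + 62).

135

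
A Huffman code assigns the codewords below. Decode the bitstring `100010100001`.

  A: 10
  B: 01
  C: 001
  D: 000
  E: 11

Read left to right; each codeword is recognised as soon as it completes (prefix code):
  10→A | 001→C | 01→B | 000→D | 01→B
Decoded message: ACBDB

ACBDB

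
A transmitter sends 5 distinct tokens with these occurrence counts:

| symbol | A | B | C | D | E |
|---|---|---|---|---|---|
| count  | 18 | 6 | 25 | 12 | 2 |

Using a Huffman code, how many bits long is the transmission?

Build the Huffman tree bottom-up:
E(2) + B(6) → 8
8 + D(12) → 20
A(18) + 20 → 38
C(25) + 38 → 63
The encoded length is the sum of every internal node's weight: 8 + 20 + 38 + 63 = 129 bits.

129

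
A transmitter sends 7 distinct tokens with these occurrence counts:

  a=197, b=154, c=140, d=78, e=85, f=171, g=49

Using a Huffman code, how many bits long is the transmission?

Build the Huffman tree bottom-up:
combine g(49), d(78) → 127
combine e(85), 127 → 212
combine c(140), b(154) → 294
combine f(171), a(197) → 368
combine 212, 294 → 506
combine 368, 506 → 874
Each symbol's bit-cost is frequency × depth; summing gives 2381 bits (equivalently 127 + 212 + 294 + 368 + 506 + 874).

2381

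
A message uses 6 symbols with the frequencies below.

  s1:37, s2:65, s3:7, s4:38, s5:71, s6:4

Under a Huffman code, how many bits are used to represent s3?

Build the tree from the bottom:
merge s6(4) and s3(7): 11
merge 11 and s1(37): 48
merge s4(38) and 48: 86
merge s2(65) and s5(71): 136
merge 86 and 136: 222
The subtree containing s3 is merged 4 times, so code length = 4.

4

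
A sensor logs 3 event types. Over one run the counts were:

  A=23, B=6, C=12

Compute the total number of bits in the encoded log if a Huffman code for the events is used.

59

Build the Huffman tree bottom-up:
combine B(6), C(12) → 18
combine 18, A(23) → 41
Each symbol's bit-cost is frequency × depth; summing gives 59 bits (equivalently 18 + 41).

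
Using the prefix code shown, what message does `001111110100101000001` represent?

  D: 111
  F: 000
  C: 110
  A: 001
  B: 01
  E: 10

ADCEBBFA

Read left to right; each codeword is recognised as soon as it completes (prefix code):
  001→A | 111→D | 110→C | 10→E | 01→B | 01→B | 000→F | 001→A
Decoded message: ADCEBBFA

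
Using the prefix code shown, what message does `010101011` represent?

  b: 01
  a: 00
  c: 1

bbbbc

Read left to right; each codeword is recognised as soon as it completes (prefix code):
  01→b | 01→b | 01→b | 01→b | 1→c
Decoded message: bbbbc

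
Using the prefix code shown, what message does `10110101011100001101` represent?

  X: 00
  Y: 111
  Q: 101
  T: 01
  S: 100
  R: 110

Read left to right; each codeword is recognised as soon as it completes (prefix code):
  101→Q | 101→Q | 01→T | 01→T | 110→R | 00→X | 01→T | 101→Q
Decoded message: QQTTRXTQ

QQTTRXTQ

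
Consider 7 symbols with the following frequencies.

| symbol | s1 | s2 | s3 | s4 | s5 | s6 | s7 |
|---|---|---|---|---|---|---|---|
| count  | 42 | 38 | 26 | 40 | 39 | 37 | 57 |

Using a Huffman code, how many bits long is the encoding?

780

Greedily combine the two least-frequent nodes:
s3(26) + s6(37) → 63
s2(38) + s5(39) → 77
s4(40) + s1(42) → 82
s7(57) + 63 → 120
77 + 82 → 159
120 + 159 → 279
Total encoded bits = sum of merged weights = 63 + 77 + 82 + 120 + 159 + 279 = 780.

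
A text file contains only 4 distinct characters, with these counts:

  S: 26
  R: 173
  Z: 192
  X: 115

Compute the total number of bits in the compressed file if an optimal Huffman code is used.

Merge the two smallest weights repeatedly:
S(26) + X(115) → 141
141 + R(173) → 314
Z(192) + 314 → 506
Each symbol's bit-cost is frequency × depth; summing gives 961 bits (equivalently 141 + 314 + 506).

961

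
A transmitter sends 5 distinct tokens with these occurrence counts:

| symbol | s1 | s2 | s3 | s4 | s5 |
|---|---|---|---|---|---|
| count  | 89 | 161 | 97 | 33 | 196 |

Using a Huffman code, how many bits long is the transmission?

Build the Huffman tree bottom-up:
combine s4(33), s1(89) → 122
combine s3(97), 122 → 219
combine s2(161), s5(196) → 357
combine 219, 357 → 576
The encoded length is the sum of every internal node's weight: 122 + 219 + 357 + 576 = 1274 bits.

1274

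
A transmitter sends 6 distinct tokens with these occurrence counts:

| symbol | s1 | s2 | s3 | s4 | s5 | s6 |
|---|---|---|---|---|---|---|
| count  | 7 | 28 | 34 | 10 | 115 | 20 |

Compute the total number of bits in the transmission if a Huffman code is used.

Build the Huffman tree bottom-up:
combine s1(7), s4(10) → 17
combine 17, s6(20) → 37
combine s2(28), s3(34) → 62
combine 37, 62 → 99
combine 99, s5(115) → 214
The encoded length is the sum of every internal node's weight: 17 + 37 + 62 + 99 + 214 = 429 bits.

429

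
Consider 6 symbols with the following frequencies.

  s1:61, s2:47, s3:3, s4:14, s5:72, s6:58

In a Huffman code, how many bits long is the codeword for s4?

4

Huffman merges, smallest pair first:
s3(3) + s4(14) → 17
17 + s2(47) → 64
s6(58) + s1(61) → 119
64 + s5(72) → 136
119 + 136 → 255
The subtree containing s4 is merged 4 times, so code length = 4.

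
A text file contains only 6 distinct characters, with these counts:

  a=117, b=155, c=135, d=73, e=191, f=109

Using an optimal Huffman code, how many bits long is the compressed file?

1994

Greedily combine the two least-frequent nodes:
merge d(73) and f(109): 182
merge a(117) and c(135): 252
merge b(155) and 182: 337
merge e(191) and 252: 443
merge 337 and 443: 780
The encoded length is the sum of every internal node's weight: 182 + 252 + 337 + 443 + 780 = 1994 bits.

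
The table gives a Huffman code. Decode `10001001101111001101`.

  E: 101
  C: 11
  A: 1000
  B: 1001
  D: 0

ABECBE

Read left to right; each codeword is recognised as soon as it completes (prefix code):
  1000→A | 1001→B | 101→E | 11→C | 1001→B | 101→E
Decoded message: ABECBE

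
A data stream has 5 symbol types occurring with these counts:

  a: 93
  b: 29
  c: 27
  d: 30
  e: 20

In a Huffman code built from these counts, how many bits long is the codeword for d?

3

Huffman merges, smallest pair first:
e(20) + c(27) → 47
b(29) + d(30) → 59
47 + 59 → 106
a(93) + 106 → 199
d sits 3 levels below the root, so its codeword is 3 bits.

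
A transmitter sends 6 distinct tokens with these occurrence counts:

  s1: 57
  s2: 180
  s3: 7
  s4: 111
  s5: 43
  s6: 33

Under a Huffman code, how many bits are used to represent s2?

1

Huffman merges, smallest pair first:
merge s3(7) and s6(33): 40
merge 40 and s5(43): 83
merge s1(57) and 83: 140
merge s4(111) and 140: 251
merge s2(180) and 251: 431
s2 sits one level below the root: a 1-bit codeword.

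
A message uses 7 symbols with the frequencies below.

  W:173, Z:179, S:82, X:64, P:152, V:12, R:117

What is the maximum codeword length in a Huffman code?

4

Merge the two lowest-weight nodes at each step:
merge V(12) and X(64): 76
merge 76 and S(82): 158
merge R(117) and P(152): 269
merge 158 and W(173): 331
merge Z(179) and 269: 448
merge 331 and 448: 779
Maximum depth reached is 4.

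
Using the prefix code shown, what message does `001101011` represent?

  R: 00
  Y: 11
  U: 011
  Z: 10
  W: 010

RYWY

Read left to right; each codeword is recognised as soon as it completes (prefix code):
  00→R | 11→Y | 010→W | 11→Y
Decoded message: RYWY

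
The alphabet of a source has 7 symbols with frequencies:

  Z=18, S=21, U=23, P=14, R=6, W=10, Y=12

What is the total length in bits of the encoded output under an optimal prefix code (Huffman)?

Merge the two smallest weights repeatedly:
R(6) + W(10) → 16
Y(12) + P(14) → 26
16 + Z(18) → 34
S(21) + U(23) → 44
26 + 34 → 60
44 + 60 → 104
Total encoded bits = sum of merged weights = 16 + 26 + 34 + 44 + 60 + 104 = 284.

284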